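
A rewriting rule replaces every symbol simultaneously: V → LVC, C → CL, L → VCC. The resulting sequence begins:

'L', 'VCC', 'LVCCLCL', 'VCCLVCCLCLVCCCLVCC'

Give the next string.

LVCCLCLVCCLVCCLCLVCCCLVCCLVCCLCLCLVCCLVCCLCL

φ(VCCLVCCLCLVCCCLVCC) expands symbol-by-symbol to LVC CL CL VCC LVC CL CL VCC CL VCC LVC CL CL CL VCC LVC CL CL; joining the 18 pieces gives the next term.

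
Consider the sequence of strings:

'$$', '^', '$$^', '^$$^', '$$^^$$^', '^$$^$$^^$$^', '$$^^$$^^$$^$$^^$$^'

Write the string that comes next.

^$$^$$^^$$^$$^^$$^^$$^$$^^$$^

This is a Fibonacci-style word recurrence s(k) = s(k−2)·s(k−1): e.g. $$·^ = $$^.
The next term joins ^$$^$$^^$$^ and $$^^$$^^$$^$$^^$$^.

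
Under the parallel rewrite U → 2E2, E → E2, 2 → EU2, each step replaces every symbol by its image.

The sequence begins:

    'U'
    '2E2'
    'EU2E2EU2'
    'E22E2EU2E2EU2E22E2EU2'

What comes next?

Rewriting the 21 symbols of E22E2EU2E2EU2E22E2EU2 one by one yields E2 EU2 EU2 E2 EU2 E2 2E2 EU2 E2 EU2 E2 2E2 EU2 E2 EU2 EU2 E2 EU2 E2 2E2 EU2; concatenated:

E2EU2EU2E2EU2E22E2EU2E2EU2E22E2EU2E2EU2EU2E2EU2E22E2EU2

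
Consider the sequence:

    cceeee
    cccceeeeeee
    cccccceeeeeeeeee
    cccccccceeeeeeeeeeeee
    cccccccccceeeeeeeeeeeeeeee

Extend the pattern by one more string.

Reading off run lengths: c runs 2, 4, 6, 8, 10; e runs 4, 7, 10, 13, 16 — each is linear in n (n = 1, 2, …).
For the next term, n = 6, so the run lengths are 12, 19.

cccccccccccceeeeeeeeeeeeeeeeeee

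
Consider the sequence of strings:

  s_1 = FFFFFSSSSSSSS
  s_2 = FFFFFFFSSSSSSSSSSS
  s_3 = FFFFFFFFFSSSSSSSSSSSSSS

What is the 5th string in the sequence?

The n-th term is 2n+1 F's then 3n+2 S's, where the shown terms are n = 2, 3, 4.
For term 5, n = 6, so the run lengths are 13, 20.

FFFFFFFFFFFFFSSSSSSSSSSSSSSSSSSSS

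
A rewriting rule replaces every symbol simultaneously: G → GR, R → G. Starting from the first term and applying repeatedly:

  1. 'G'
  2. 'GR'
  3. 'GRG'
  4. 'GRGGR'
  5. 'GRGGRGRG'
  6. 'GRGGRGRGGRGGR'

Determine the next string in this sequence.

GRGGRGRGGRGGRGRGGRGRG

Applying the rule to each of the 13 symbols of GRGGRGRGGRGGR gives the pieces GR G GR GR G GR G GR GR G GR GR G, which concatenate to the answer.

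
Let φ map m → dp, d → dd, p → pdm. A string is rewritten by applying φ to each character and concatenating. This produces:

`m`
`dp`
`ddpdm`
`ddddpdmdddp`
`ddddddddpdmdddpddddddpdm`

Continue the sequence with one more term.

φ(ddddddddpdmdddpddddddpdm) expands symbol-by-symbol to dd dd dd dd dd dd dd dd pdm dd dp dd dd dd pdm dd dd dd dd dd dd pdm dd dp; joining the 24 pieces gives the next term.

ddddddddddddddddpdmdddpddddddpdmddddddddddddpdmdddp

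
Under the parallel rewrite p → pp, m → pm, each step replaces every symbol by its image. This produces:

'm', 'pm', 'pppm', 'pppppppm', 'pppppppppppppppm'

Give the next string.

φ(pppppppppppppppm) expands symbol-by-symbol to pp pp pp pp pp pp pp pp pp pp pp pp pp pp pp pm; joining the 16 pieces gives the next term.

pppppppppppppppppppppppppppppppm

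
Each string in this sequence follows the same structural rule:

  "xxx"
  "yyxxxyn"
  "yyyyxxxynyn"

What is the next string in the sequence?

yyyyyyxxxynynyn

Every step adds yy to the front and yn to the end of the previous string.
One more step from yyyyxxxynyn gives the answer.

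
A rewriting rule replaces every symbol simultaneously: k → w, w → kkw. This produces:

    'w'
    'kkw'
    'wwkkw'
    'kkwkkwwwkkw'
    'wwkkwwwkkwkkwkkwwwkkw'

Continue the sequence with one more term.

kkwkkwwwkkwkkwkkwwwkkwwwkkwwwkkwkkwkkwwwkkw

Applying the rule to each of the 21 symbols of wwkkwwwkkwkkwkkwwwkkw gives the pieces kkw kkw w w kkw kkw kkw w w kkw w w kkw w w kkw kkw kkw w w kkw, which concatenate to the answer.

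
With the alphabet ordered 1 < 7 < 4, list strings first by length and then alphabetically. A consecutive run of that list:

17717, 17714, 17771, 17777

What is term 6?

Continuing the enumeration 2 steps past 17777: 17777 → 17774 → (answer).

17741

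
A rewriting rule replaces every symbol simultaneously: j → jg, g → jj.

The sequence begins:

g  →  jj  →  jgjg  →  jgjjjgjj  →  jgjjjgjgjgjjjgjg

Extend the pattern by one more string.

jgjjjgjgjgjjjgjjjgjjjgjgjgjjjgjj

Replace each of the 16 characters of jgjjjgjgjgjjjgjg in place — jg jj jg jg jg jj jg jj jg jj jg jg jg jj jg jj — and concatenate.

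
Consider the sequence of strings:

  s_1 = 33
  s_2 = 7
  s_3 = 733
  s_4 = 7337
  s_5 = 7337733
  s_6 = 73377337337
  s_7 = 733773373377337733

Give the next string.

From term 3 onward, concatenate the last term with the second-to-last: 7·33 = 733, 733·7 = 7337, …
The next term joins 733773373377337733 and 73377337337.

73377337337733773373377337337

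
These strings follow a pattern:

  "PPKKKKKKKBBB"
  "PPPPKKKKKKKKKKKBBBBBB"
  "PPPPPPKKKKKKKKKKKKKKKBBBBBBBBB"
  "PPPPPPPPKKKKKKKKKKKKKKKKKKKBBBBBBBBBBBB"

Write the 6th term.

Term n consists of 2n P's, followed by 4n+3 K's, followed by 3n B's (n = 1, 2, …).
At n = 6 the blocks have lengths 12, 27, 18.

PPPPPPPPPPPPKKKKKKKKKKKKKKKKKKKKKKKKKKKBBBBBBBBBBBBBBBBBB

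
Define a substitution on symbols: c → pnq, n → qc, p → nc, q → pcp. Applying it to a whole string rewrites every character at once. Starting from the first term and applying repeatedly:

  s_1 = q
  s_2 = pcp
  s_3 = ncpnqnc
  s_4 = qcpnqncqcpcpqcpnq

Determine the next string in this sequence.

Applying the rule to each of the 17 symbols of qcpnqncqcpcpqcpnq gives the pieces pcp pnq nc qc pcp qc pnq pcp pnq nc pnq nc pcp pnq nc qc pcp, which concatenate to the answer.

pcppnqncqcpcpqcpnqpcppnqncpnqncpcppnqncqcpcp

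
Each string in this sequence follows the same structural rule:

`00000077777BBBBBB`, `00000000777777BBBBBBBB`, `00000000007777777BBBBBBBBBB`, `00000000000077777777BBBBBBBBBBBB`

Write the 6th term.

Each string has the form 0^{2n} 7^{n+2} B^{2n}, where the shown terms are n = 3, 4, 5, 6.
For term 6, n = 8, so the run lengths are 16, 10, 16.

00000000000000007777777777BBBBBBBBBBBBBBBB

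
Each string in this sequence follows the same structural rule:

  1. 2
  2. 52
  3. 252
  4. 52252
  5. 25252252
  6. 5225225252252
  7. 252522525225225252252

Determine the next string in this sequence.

From term 3 onward, concatenate the second-to-last term with the last: 2·52 = 252, 52·252 = 52252, …
Continuing: 5225225252252 · 252522525225225252252 gives term 8.

5225225252252252522525225225252252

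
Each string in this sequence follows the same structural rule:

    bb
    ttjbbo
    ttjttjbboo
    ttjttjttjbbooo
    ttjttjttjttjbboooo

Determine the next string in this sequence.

s(k+1) = ttj·s(k)·o, so each term gains ttj as a prefix and o as a suffix.
One more step from ttjttjttjttjbboooo gives the answer.

ttjttjttjttjttjbbooooo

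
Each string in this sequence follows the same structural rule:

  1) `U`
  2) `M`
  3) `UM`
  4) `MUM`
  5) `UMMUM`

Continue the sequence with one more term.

MUMUMMUM

From term 3 onward, concatenate the second-to-last term with the last: U·M = UM, M·UM = MUM, …
The next term joins MUM and UMMUM.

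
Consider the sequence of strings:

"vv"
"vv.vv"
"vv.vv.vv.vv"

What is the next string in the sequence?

s(k+1) = s(k)·.·s(k) — each term doubles the last with '.' between the halves.
Doubling vv.vv.vv.vv with '.' between the halves:

vv.vv.vv.vv.vv.vv.vv.vv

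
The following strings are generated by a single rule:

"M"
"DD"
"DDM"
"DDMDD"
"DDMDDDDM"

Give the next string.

From term 3 onward, concatenate the last term with the second-to-last: DD·M = DDM, DDM·DD = DDMDD, …
Continuing: DDMDDDDM · DDMDD gives term 6.

DDMDDDDMDDMDD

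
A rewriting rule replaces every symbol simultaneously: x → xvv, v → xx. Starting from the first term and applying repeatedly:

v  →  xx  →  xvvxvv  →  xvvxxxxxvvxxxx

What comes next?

xvvxxxxxvvxvvxvvxvvxvvxxxxxvvxvvxvvxvv

Applying the rule to each of the 14 symbols of xvvxxxxxvvxxxx gives the pieces xvv xx xx xvv xvv xvv xvv xvv xx xx xvv xvv xvv xvv, which concatenate to the answer.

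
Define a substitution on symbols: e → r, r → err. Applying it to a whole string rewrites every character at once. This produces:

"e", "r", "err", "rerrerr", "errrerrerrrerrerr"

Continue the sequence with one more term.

rerrerrerrrerrerrrerrerrerrrerrerrrerrerr

Applying the rule to each of the 17 symbols of errrerrerrrerrerr gives the pieces r err err err r err err r err err err r err err r err err, which concatenate to the answer.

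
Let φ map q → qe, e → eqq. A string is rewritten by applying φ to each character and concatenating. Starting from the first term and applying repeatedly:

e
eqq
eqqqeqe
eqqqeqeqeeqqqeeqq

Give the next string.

φ(eqqqeqeqeeqqqeeqq) expands symbol-by-symbol to eqq qe qe qe eqq qe eqq qe eqq eqq qe qe qe eqq eqq qe qe; joining the 17 pieces gives the next term.

eqqqeqeqeeqqqeeqqqeeqqeqqqeqeqeeqqeqqqeqe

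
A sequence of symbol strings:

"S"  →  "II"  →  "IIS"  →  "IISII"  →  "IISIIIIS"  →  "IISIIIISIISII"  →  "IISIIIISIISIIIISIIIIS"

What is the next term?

This is a Fibonacci-style word recurrence s(k) = s(k−1)·s(k−2): e.g. II·S = IIS.
The next term joins IISIIIISIISIIIISIIIIS and IISIIIISIISII.

IISIIIISIISIIIISIIIISIISIIIISIISII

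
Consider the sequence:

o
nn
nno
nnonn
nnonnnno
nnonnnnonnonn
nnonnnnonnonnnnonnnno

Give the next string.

From term 3 onward, concatenate the last term with the second-to-last: nn·o = nno, nno·nn = nnonn, …
The next term joins nnonnnnonnonnnnonnnno and nnonnnnonnonn.

nnonnnnonnonnnnonnnnonnonnnnonnonn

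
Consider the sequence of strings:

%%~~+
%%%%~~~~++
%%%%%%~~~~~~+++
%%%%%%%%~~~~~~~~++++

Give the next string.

%%%%%%%%%%~~~~~~~~~~+++++

Term n consists of 2n %'s, followed by 2n ~'s, followed by n +'s (n = 1, 2, …).
For the next term, n = 5, so the run lengths are 10, 10, 5.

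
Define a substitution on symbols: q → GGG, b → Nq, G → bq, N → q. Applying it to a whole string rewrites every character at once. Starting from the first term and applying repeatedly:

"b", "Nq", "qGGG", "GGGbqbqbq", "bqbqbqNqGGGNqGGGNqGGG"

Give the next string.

Applying the rule to each of the 21 symbols of bqbqbqNqGGGNqGGGNqGGG gives the pieces Nq GGG Nq GGG Nq GGG q GGG bq bq bq q GGG bq bq bq q GGG bq bq bq, which concatenate to the answer.

NqGGGNqGGGNqGGGqGGGbqbqbqqGGGbqbqbqqGGGbqbqbq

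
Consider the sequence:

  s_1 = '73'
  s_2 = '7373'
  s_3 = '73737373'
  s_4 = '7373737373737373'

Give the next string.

s(k+1) = s(k)·s(k) — each term doubles the last.
So the next term is two copies of 7373737373737373.

73737373737373737373737373737373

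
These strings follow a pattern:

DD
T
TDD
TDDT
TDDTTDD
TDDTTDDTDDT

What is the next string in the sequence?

TDDTTDDTDDTTDDTTDD

Each term (from the third on) is the previous term followed by the one before it: term 3 = T·DD = TDD.
The next term joins TDDTTDDTDDT and TDDTTDD.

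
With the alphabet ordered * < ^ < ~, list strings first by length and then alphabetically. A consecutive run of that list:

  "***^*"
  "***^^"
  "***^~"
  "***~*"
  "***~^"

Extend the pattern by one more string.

***~~

Treat ***~^ as a base-3 numeral over the given alphabet and add one, carrying through any trailing ~'s.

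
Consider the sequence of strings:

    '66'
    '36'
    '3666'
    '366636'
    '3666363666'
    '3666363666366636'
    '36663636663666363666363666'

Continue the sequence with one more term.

366636366636663636663636663666363666366636

Each term (from the third on) is the previous term followed by the one before it: term 3 = 36·66 = 3666.
The next term joins 36663636663666363666363666 and 3666363666366636.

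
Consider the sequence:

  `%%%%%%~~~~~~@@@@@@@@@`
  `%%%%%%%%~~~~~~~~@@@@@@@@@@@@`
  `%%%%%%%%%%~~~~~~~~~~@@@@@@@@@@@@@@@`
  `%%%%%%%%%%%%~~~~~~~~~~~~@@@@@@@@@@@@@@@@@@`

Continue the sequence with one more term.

%%%%%%%%%%%%%%~~~~~~~~~~~~~~@@@@@@@@@@@@@@@@@@@@@

Reading off run lengths: % runs 6, 8, 10, 12; ~ runs 6, 8, 10, 12; @ runs 9, 12, 15, 18 — each is linear in n, where the shown terms are n = 3, 4, 5, 6.
At n = 7 the blocks have lengths 14, 14, 21.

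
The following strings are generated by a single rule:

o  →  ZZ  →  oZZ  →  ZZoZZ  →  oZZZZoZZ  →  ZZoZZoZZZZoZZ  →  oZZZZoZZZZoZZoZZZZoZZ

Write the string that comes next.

ZZoZZoZZZZoZZoZZZZoZZZZoZZoZZZZoZZ

This is a Fibonacci-style word recurrence s(k) = s(k−2)·s(k−1): e.g. o·ZZ = oZZ.
The next term joins ZZoZZoZZZZoZZ and oZZZZoZZZZoZZoZZZZoZZ.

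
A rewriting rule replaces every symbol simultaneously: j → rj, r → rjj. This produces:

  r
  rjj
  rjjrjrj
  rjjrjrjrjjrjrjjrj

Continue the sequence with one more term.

Applying the rule to each of the 17 symbols of rjjrjrjrjjrjrjjrj gives the pieces rjj rj rj rjj rj rjj rj rjj rj rj rjj rj rjj rj rj rjj rj, which concatenate to the answer.

rjjrjrjrjjrjrjjrjrjjrjrjrjjrjrjjrjrjrjjrj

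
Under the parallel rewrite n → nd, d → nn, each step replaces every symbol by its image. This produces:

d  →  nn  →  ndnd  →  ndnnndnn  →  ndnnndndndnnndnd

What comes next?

Applying the rule to each of the 16 symbols of ndnnndndndnnndnd gives the pieces nd nn nd nd nd nn nd nn nd nn nd nd nd nn nd nn, which concatenate to the answer.

ndnnndndndnnndnnndnnndndndnnndnn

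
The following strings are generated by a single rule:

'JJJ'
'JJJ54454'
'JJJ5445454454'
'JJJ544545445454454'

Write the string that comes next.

Each term is the previous one with 54454 appended.
Applying this once more to JJJ544545445454454:

JJJ54454544545445454454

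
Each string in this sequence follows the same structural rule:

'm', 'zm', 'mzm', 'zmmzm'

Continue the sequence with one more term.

Each term (from the third on) is the two preceding terms concatenated in order: term 3 = m·zm = mzm.
Continuing: mzm · zmmzm gives term 5.

mzmzmmzm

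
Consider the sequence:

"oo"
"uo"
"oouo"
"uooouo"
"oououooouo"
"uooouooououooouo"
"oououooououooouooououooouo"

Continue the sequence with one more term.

This is a Fibonacci-style word recurrence s(k) = s(k−2)·s(k−1): e.g. oo·uo = oouo.
The next term joins uooouooououooouo and oououooououooouooououooouo.

uooouooououooouooououooououooouooououooouo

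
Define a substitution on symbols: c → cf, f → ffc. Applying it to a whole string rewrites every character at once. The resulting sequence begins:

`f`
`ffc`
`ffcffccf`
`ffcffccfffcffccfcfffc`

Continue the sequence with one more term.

Rewriting the 21 symbols of ffcffccfffcffccfcfffc one by one yields ffc ffc cf ffc ffc cf cf ffc ffc ffc cf ffc ffc cf cf ffc cf ffc ffc ffc cf; concatenated:

ffcffccfffcffccfcfffcffcffccfffcffccfcfffccfffcffcffccf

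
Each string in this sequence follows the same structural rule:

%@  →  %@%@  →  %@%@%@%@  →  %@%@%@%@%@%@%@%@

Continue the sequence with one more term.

Every step duplicates the string.
So the next term is two copies of %@%@%@%@%@%@%@%@.

%@%@%@%@%@%@%@%@%@%@%@%@%@%@%@%@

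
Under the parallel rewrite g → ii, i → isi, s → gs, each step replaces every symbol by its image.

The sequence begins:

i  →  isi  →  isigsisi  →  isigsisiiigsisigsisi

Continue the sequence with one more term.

isigsisiiigsisigsisiisiisiiigsisigsisiiigsisigsisi

Replace each of the 20 characters of isigsisiiigsisigsisi in place — isi gs isi ii gs isi gs isi isi isi ii gs isi gs isi ii gs isi gs isi — and concatenate.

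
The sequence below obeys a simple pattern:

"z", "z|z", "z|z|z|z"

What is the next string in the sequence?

Every step duplicates the string with '|' between the halves.
Doubling z|z|z|z with '|' between the halves:

z|z|z|z|z|z|z|z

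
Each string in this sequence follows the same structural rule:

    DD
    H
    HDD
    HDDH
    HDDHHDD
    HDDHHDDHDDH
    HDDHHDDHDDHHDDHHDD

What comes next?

This is a Fibonacci-style word recurrence s(k) = s(k−1)·s(k−2): e.g. H·DD = HDD.
So term 8 is HDDHHDDHDDHHDDHHDD·HDDHHDDHDDH.

HDDHHDDHDDHHDDHHDDHDDHHDDHDDH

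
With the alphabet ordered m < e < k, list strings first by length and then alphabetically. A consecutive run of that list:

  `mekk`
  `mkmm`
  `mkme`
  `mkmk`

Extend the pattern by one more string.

The successor of mkmk increments the rightmost position that isn't already k and resets every position after it to m.

mkem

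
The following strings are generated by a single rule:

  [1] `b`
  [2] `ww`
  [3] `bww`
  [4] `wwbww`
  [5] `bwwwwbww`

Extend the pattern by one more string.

wwbwwbwwwwbww

Each term (from the third on) is the two preceding terms concatenated in order: term 3 = b·ww = bww.
The next term joins wwbww and bwwwwbww.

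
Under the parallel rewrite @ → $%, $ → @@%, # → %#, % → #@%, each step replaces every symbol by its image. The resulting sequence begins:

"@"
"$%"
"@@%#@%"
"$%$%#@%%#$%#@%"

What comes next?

Replace each of the 14 characters of $%$%#@%%#$%#@% in place — @@% #@% @@% #@% %# $% #@% #@% %# @@% #@% %# $% #@% — and concatenate.

@@%#@%@@%#@%%#$%#@%#@%%#@@%#@%%#$%#@%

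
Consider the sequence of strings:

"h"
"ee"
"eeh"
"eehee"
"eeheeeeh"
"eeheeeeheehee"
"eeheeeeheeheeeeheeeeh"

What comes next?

eeheeeeheeheeeeheeeeheeheeeeheehee

From term 3 onward, concatenate the last term with the second-to-last: ee·h = eeh, eeh·ee = eehee, …
The next term joins eeheeeeheeheeeeheeeeh and eeheeeeheehee.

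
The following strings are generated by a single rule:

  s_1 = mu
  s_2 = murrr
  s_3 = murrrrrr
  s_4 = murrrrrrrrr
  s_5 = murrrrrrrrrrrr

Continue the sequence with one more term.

Every step adds rrr to the end: s(k+1) = s(k)·rrr.
Applying this once more to murrrrrrrrrrrr:

murrrrrrrrrrrrrrr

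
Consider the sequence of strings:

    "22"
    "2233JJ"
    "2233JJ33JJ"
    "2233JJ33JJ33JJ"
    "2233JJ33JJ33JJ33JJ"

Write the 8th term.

2233JJ33JJ33JJ33JJ33JJ33JJ33JJ

Every step adds 33JJ to the end: s(k+1) = s(k)·33JJ.
From 2233JJ33JJ33JJ33JJ, 3 further steps: 2233JJ33JJ33JJ33JJ → 2233JJ33JJ33JJ33JJ33JJ → 2233JJ33JJ33JJ33JJ33JJ33JJ → (answer).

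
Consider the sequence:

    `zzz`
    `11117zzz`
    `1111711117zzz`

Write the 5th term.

Each term is the previous one with 11117 prepended.
From 1111711117zzz, 2 further steps: 1111711117zzz → 111171111711117zzz → (answer).

11117111171111711117zzz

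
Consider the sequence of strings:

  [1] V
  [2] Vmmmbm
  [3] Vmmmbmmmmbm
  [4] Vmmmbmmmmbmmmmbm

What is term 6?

The strings grow by a fixed suffix mmmbm each time.
From Vmmmbmmmmbmmmmbm, 2 further steps: Vmmmbmmmmbmmmmbm → Vmmmbmmmmbmmmmbmmmmbm → (answer).

Vmmmbmmmmbmmmmbmmmmbmmmmbm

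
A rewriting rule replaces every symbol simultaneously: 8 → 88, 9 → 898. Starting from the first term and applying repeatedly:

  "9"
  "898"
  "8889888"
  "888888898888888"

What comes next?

φ(888888898888888) expands symbol-by-symbol to 88 88 88 88 88 88 88 898 88 88 88 88 88 88 88; joining the 15 pieces gives the next term.

8888888888888889888888888888888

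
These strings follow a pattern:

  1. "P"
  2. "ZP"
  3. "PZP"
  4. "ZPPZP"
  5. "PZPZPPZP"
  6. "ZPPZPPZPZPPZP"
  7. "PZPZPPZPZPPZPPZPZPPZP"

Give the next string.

From term 3 onward, concatenate the second-to-last term with the last: P·ZP = PZP, ZP·PZP = ZPPZP, …
Continuing: ZPPZPPZPZPPZP · PZPZPPZPZPPZPPZPZPPZP gives term 8.

ZPPZPPZPZPPZPPZPZPPZPZPPZPPZPZPPZP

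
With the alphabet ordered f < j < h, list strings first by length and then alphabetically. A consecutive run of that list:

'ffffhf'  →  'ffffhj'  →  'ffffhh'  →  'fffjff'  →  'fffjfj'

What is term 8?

Stepping forward 3 times from fffjfj: fffjfj → fffjfh → fffjjf, then the target.

fffjjj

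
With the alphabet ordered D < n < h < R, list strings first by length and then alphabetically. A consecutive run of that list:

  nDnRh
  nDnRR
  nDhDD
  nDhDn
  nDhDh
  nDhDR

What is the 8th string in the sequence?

Advancing 2 positions from nDhDR through nDhDR → nDhnD reaches term 8.

nDhnn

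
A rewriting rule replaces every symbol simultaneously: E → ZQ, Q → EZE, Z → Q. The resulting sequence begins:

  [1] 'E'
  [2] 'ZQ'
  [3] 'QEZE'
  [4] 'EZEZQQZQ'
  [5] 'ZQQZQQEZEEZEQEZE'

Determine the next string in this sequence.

QEZEEZEQEZEEZEZQQZQZQQZQEZEZQQZQ

Applying the rule to each of the 16 symbols of ZQQZQQEZEEZEQEZE gives the pieces Q EZE EZE Q EZE EZE ZQ Q ZQ ZQ Q ZQ EZE ZQ Q ZQ, which concatenate to the answer.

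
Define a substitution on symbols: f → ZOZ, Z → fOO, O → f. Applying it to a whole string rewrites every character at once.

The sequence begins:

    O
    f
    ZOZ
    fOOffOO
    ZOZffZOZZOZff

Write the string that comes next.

fOOffOOZOZZOZfOOffOOfOOffOOZOZZOZ

φ(ZOZffZOZZOZff) expands symbol-by-symbol to fOO f fOO ZOZ ZOZ fOO f fOO fOO f fOO ZOZ ZOZ; joining the 13 pieces gives the next term.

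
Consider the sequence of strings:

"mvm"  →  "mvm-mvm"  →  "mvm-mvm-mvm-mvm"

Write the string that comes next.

Each string is two copies of the previous one joined by '-'.
Doubling mvm-mvm-mvm-mvm with '-' between the halves:

mvm-mvm-mvm-mvm-mvm-mvm-mvm-mvm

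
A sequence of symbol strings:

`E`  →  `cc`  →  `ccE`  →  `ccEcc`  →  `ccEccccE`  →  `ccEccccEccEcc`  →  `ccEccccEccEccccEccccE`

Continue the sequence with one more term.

From term 3 onward, concatenate the last term with the second-to-last: cc·E = ccE, ccE·cc = ccEcc, …
The next term joins ccEccccEccEccccEccccE and ccEccccEccEcc.

ccEccccEccEccccEccccEccEccccEccEcc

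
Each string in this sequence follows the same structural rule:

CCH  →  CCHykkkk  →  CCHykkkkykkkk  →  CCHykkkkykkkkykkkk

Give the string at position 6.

CCHykkkkykkkkykkkkykkkkykkkk

The strings grow by a fixed suffix ykkkk each time.
From CCHykkkkykkkkykkkk, 2 further steps: CCHykkkkykkkkykkkk → CCHykkkkykkkkykkkkykkkk → (answer).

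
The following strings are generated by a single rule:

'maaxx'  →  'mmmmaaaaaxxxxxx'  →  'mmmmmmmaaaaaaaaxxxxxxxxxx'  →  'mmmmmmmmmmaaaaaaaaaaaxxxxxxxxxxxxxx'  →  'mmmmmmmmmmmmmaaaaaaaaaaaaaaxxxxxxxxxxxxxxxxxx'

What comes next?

mmmmmmmmmmmmmmmmaaaaaaaaaaaaaaaaaxxxxxxxxxxxxxxxxxxxxxx

Reading off run lengths: m runs 1, 4, 7, 10, 13; a runs 2, 5, 8, 11, 14; x runs 2, 6, 10, 14, 18 — each is linear in n (n = 1, 2, …).
Setting n = 6 gives 16, 17, 22 characters in each block.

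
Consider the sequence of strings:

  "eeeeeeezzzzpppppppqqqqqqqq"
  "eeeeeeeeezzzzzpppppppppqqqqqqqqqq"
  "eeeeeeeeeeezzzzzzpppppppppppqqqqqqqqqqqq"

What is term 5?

eeeeeeeeeeeeeeezzzzzzzzpppppppppppppppqqqqqqqqqqqqqqqq

Term n consists of 2n+1 e's, followed by n+1 z's, followed by 2n+1 p's, followed by 2n+2 q's, where the shown terms are n = 3, 4, 5.
For term 5, n = 7, so the run lengths are 15, 8, 15, 16.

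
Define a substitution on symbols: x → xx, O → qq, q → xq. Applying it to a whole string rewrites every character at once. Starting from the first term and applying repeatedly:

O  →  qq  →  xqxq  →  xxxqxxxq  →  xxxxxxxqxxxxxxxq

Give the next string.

xxxxxxxxxxxxxxxqxxxxxxxxxxxxxxxq

Replace each of the 16 characters of xxxxxxxqxxxxxxxq in place — xx xx xx xx xx xx xx xq xx xx xx xx xx xx xx xq — and concatenate.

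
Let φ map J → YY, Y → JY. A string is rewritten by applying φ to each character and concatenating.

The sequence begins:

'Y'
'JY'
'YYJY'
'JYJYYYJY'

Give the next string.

YYJYYYJYJYJYYYJY

Apply φ to JYJYYYJY symbol by symbol: J→YY, Y→JY, J→YY, Y→JY, Y→JY, Y→JY, J→YY, Y→JY; joined: YY JY YY JY JY JY YY JY.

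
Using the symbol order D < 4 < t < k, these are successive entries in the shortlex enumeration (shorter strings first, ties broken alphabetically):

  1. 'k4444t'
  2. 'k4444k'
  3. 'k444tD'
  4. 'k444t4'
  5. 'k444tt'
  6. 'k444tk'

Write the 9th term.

Stepping forward 3 times from k444tk: k444tk → k444kD → k444k4, then the target.

k444kt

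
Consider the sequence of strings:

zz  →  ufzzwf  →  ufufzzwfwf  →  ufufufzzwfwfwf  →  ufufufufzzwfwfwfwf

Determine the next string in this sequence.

ufufufufufzzwfwfwfwfwf

Every step adds uf to the front and wf to the end of the previous string.
One more step from ufufufufzzwfwfwfwf gives the answer.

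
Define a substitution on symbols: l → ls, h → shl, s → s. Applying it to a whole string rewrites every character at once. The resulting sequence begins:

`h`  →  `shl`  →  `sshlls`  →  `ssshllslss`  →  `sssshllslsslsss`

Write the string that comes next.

Rewriting the 15 symbols of sssshllslsslsss one by one yields s s s s shl ls ls s ls s s ls s s s; concatenated:

ssssshllslsslssslssss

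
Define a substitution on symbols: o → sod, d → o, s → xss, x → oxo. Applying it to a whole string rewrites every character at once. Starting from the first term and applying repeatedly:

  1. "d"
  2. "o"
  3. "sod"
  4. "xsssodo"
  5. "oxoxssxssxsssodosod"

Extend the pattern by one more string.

Rewriting the 19 symbols of oxoxssxssxsssodosod one by one yields sod oxo sod oxo xss xss oxo xss xss oxo xss xss xss sod o sod xss sod o; concatenated:

sodoxosodoxoxssxssoxoxssxssoxoxssxssxsssodosodxsssodo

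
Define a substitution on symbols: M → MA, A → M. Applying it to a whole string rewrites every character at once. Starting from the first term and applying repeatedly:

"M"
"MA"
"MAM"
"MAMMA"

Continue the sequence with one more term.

Apply φ to MAMMA symbol by symbol: M→MA, A→M, M→MA, M→MA, A→M; joined: MA M MA MA M.

MAMMAMAM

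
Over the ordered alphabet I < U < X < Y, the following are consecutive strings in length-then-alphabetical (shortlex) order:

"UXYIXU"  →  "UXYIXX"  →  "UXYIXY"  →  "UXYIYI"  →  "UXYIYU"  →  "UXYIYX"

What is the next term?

UXYIYY

Treat UXYIYX as a base-4 numeral over the given alphabet and add one, carrying through any trailing Y's.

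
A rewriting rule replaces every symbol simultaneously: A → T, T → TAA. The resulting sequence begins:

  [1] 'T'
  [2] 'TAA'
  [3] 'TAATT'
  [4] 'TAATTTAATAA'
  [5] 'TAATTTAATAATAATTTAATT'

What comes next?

TAATTTAATAATAATTTAATTTAATTTAATAATAATTTAATAA

Applying the rule to each of the 21 symbols of TAATTTAATAATAATTTAATT gives the pieces TAA T T TAA TAA TAA T T TAA T T TAA T T TAA TAA TAA T T TAA TAA, which concatenate to the answer.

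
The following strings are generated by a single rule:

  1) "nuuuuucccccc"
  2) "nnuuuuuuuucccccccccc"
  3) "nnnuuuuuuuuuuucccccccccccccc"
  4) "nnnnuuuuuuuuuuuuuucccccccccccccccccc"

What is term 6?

Each string has the form n^{n} u^{3n+2} c^{4n+2} (n = 1, 2, …).
For term 6, n = 6, so the run lengths are 6, 20, 26.

nnnnnnuuuuuuuuuuuuuuuuuuuucccccccccccccccccccccccccc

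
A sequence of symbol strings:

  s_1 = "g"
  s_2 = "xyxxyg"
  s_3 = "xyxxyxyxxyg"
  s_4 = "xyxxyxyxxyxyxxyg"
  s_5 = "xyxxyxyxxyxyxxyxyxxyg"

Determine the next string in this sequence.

Each term is the previous one with xyxxy prepended.
So the next term is xyxxy·xyxxyxyxxyxyxxyxyxxyg.

xyxxyxyxxyxyxxyxyxxyxyxxyg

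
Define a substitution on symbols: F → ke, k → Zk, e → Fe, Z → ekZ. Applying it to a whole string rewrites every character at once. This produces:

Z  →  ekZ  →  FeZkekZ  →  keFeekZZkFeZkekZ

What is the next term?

Rewriting the 16 symbols of keFeekZZkFeZkekZ one by one yields Zk Fe ke Fe Fe Zk ekZ ekZ Zk ke Fe ekZ Zk Fe Zk ekZ; concatenated:

ZkFekeFeFeZkekZekZZkkeFeekZZkFeZkekZ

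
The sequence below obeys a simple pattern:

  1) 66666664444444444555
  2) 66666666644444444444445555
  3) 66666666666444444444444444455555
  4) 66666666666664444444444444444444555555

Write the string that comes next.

Each string has the form 6^{2n+1} 4^{3n+1} 5^{n}, where the shown terms are n = 3, 4, 5, 6.
Setting n = 7 gives 15, 22, 7 characters in each block.

66666666666666644444444444444444444445555555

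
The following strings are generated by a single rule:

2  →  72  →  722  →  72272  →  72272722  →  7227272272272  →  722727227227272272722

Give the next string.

This is a Fibonacci-style word recurrence s(k) = s(k−1)·s(k−2): e.g. 72·2 = 722.
The next term joins 722727227227272272722 and 7227272272272.

7227272272272722727227227272272272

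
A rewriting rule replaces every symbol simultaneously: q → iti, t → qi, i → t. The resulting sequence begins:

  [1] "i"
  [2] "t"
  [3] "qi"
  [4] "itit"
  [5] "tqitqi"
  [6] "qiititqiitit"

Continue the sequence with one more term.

itittqitqiitittqitqi

Rewriting each symbol of qiititqiitit: q→iti, i→t, i→t, t→qi, i→t, t→qi, q→iti, i→t, i→t, t→qi, i→t, t→qi, which concatenates to iti t t qi t qi iti t t qi t qi.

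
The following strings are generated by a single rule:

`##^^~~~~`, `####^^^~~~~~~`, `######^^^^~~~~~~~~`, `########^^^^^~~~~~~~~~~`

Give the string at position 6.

############^^^^^^^~~~~~~~~~~~~~~

Term n consists of 2n #'s, followed by n+1 ^'s, followed by 2n+2 ~'s (n = 1, 2, …).
For term 6, n = 6, so the run lengths are 12, 7, 14.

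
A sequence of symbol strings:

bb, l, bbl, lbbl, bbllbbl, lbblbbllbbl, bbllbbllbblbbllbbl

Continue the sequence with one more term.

lbblbbllbblbbllbbllbblbbllbbl

From term 3 onward, concatenate the second-to-last term with the last: bb·l = bbl, l·bbl = lbbl, …
The next term joins lbblbbllbbl and bbllbbllbblbbllbbl.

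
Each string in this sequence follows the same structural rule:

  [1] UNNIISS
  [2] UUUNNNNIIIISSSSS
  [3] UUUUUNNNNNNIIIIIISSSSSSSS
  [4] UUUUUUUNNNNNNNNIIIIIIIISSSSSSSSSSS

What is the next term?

UUUUUUUUUNNNNNNNNNNIIIIIIIIIISSSSSSSSSSSSSS

Term n consists of 2n-1 U's, followed by 2n N's, followed by 2n I's, followed by 3n-1 S's (n = 1, 2, …).
At n = 5 the blocks have lengths 9, 10, 10, 14.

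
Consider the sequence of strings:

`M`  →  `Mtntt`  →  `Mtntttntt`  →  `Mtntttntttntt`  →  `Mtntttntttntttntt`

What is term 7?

Every step adds tntt to the end: s(k+1) = s(k)·tntt.
From Mtntttntttntttntt, 2 further steps: Mtntttntttntttntt → Mtntttntttntttntttntt → (answer).

Mtntttntttntttntttntttntt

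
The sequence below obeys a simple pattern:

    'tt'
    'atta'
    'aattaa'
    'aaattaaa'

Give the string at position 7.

Every step adds a to the front and a to the end of the previous string.
From aaattaaa, 3 further steps: aaattaaa → aaaattaaaa → aaaaattaaaaa → (answer).

aaaaaattaaaaaa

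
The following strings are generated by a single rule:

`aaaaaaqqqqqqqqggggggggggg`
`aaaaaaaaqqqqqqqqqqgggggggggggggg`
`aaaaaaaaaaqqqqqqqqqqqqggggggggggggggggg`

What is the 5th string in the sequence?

Each string has the form a^{2n} q^{2n+2} g^{3n+2}, where the shown terms are n = 3, 4, 5.
Setting n = 7 gives 14, 16, 23 characters in each block.

aaaaaaaaaaaaaaqqqqqqqqqqqqqqqqggggggggggggggggggggggg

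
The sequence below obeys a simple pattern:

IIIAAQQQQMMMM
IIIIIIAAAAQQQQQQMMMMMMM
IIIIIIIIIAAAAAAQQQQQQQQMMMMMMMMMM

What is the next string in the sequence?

Each string has the form I^{3n} A^{2n} Q^{2n+2} M^{3n+1} (n = 1, 2, …).
For the next term, n = 4, so the run lengths are 12, 8, 10, 13.

IIIIIIIIIIIIAAAAAAAAQQQQQQQQQQMMMMMMMMMMMMM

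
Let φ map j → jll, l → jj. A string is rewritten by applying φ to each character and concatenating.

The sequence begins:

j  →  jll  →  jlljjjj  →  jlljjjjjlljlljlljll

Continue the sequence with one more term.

jlljjjjjlljlljlljlljlljjjjjlljjjjjlljjjjjlljjjj

Applying the rule to each of the 19 symbols of jlljjjjjlljlljlljll gives the pieces jll jj jj jll jll jll jll jll jj jj jll jj jj jll jj jj jll jj jj, which concatenate to the answer.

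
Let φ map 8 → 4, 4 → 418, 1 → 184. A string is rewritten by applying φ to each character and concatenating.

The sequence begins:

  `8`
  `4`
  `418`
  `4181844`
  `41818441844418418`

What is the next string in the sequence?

Rewriting the 17 symbols of 41818441844418418 one by one yields 418 184 4 184 4 418 418 184 4 418 418 418 184 4 418 184 4; concatenated:

41818441844418418184441841841818444181844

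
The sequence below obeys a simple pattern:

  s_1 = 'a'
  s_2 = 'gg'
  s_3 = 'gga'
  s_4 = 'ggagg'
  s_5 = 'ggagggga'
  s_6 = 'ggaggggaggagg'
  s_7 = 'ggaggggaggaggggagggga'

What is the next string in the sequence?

Each term (from the third on) is the previous term followed by the one before it: term 3 = gg·a = gga.
Continuing: ggaggggaggaggggagggga · ggaggggaggagg gives term 8.

ggaggggaggaggggaggggaggaggggaggagg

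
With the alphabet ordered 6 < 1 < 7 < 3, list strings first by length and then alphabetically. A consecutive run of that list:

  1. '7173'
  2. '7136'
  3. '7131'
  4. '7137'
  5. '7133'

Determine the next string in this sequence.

Find the rightmost character of 7133 below 3, bump it to the next letter, and reset everything to its right to 6.

7766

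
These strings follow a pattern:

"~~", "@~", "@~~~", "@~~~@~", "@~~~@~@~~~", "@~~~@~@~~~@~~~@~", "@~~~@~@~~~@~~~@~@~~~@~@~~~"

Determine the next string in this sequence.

@~~~@~@~~~@~~~@~@~~~@~@~~~@~~~@~@~~~@~~~@~

This is a Fibonacci-style word recurrence s(k) = s(k−1)·s(k−2): e.g. @~·~~ = @~~~.
Continuing: @~~~@~@~~~@~~~@~@~~~@~@~~~ · @~~~@~@~~~@~~~@~ gives term 8.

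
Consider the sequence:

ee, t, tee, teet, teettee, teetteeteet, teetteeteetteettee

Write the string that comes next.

From term 3 onward, concatenate the last term with the second-to-last: t·ee = tee, tee·t = teet, …
The next term joins teetteeteetteettee and teetteeteet.

teetteeteetteetteeteetteeteet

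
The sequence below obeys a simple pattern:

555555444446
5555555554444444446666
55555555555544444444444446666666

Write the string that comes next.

555555555555555444444444444444446666666666

Each string has the form 5^{3n+3} 4^{4n+1} 6^{3n-2} (n = 1, 2, …).
For the next term, n = 4, so the run lengths are 15, 17, 10.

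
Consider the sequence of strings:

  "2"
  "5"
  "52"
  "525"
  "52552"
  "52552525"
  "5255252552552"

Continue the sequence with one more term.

525525255255252552525

Each term (from the third on) is the previous term followed by the one before it: term 3 = 5·2 = 52.
So term 8 is 5255252552552·52552525.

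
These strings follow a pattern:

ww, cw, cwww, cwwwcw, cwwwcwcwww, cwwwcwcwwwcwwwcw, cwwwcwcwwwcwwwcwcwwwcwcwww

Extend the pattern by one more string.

This is a Fibonacci-style word recurrence s(k) = s(k−1)·s(k−2): e.g. cw·ww = cwww.
So term 8 is cwwwcwcwwwcwwwcwcwwwcwcwww·cwwwcwcwwwcwwwcw.

cwwwcwcwwwcwwwcwcwwwcwcwwwcwwwcwcwwwcwwwcw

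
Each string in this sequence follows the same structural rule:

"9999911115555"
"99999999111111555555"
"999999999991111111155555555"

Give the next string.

Each string has the form 9^{3n-1} 1^{2n} 5^{2n}, where the shown terms are n = 2, 3, 4.
For the next term, n = 5, so the run lengths are 14, 10, 10.

9999999999999911111111115555555555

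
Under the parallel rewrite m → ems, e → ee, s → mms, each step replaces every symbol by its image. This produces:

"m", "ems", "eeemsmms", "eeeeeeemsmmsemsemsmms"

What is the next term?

eeeeeeeeeeeeeeemsmmsemsemsmmseeemsmmseeemsmmsemsemsmms

Applying the rule to each of the 21 symbols of eeeeeeemsmmsemsemsmms gives the pieces ee ee ee ee ee ee ee ems mms ems ems mms ee ems mms ee ems mms ems ems mms, which concatenate to the answer.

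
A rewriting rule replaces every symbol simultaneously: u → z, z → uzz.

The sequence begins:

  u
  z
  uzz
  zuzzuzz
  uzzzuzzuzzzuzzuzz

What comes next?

zuzzuzzuzzzuzzuzzzuzzuzzuzzzuzzuzzzuzzuzz

φ(uzzzuzzuzzzuzzuzz) expands symbol-by-symbol to z uzz uzz uzz z uzz uzz z uzz uzz uzz z uzz uzz z uzz uzz; joining the 17 pieces gives the next term.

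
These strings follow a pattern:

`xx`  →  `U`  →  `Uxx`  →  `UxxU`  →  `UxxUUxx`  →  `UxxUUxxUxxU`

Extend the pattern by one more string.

UxxUUxxUxxUUxxUUxx

This is a Fibonacci-style word recurrence s(k) = s(k−1)·s(k−2): e.g. U·xx = Uxx.
Continuing: UxxUUxxUxxU · UxxUUxx gives term 7.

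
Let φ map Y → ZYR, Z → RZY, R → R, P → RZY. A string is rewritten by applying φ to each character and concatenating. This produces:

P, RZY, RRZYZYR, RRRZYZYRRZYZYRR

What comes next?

RRRRZYZYRRZYZYRRRRZYZYRRZYZYRRR

φ(RRRZYZYRRZYZYRR) expands symbol-by-symbol to R R R RZY ZYR RZY ZYR R R RZY ZYR RZY ZYR R R; joining the 15 pieces gives the next term.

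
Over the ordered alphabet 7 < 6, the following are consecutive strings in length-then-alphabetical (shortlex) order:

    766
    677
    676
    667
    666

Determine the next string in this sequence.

After 666 the length-3 strings are exhausted; the first length-4 string is 4 copies of 7.

7777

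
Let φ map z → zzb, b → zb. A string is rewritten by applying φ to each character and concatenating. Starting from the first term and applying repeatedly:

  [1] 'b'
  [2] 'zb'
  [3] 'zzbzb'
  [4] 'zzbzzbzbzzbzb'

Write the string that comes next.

φ(zzbzzbzbzzbzb) expands symbol-by-symbol to zzb zzb zb zzb zzb zb zzb zb zzb zzb zb zzb zb; joining the 13 pieces gives the next term.

zzbzzbzbzzbzzbzbzzbzbzzbzzbzbzzbzb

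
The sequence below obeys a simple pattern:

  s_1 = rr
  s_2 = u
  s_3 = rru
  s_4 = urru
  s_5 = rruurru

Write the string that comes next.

urrurruurru

From term 3 onward, concatenate the second-to-last term with the last: rr·u = rru, u·rru = urru, …
So term 6 is urru·rruurru.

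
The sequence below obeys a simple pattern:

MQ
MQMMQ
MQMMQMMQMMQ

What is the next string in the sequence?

Each string is two copies of the previous one joined by 'M'.
One more doubling of MQMMQMMQMMQ gives the answer.

MQMMQMMQMMQMMQMMQMMQMMQ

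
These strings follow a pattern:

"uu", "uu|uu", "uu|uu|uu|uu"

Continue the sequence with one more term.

Each string is two copies of the previous one joined by '|'.
One more doubling of uu|uu|uu|uu gives the answer.

uu|uu|uu|uu|uu|uu|uu|uu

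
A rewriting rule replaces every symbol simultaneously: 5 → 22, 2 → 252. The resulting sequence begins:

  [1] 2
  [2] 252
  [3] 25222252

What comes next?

Rewriting each symbol of 25222252: 2→252, 5→22, 2→252, 2→252, 2→252, 2→252, 5→22, 2→252, which concatenates to 252 22 252 252 252 252 22 252.

2522225225225225222252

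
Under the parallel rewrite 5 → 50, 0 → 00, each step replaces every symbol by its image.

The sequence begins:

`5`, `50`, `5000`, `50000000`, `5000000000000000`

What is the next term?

50000000000000000000000000000000

Applying the rule to each of the 16 symbols of 5000000000000000 gives the pieces 50 00 00 00 00 00 00 00 00 00 00 00 00 00 00 00, which concatenate to the answer.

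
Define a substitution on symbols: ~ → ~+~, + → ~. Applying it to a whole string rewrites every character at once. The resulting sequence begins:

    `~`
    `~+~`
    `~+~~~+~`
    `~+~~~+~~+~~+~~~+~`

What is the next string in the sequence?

Applying the rule to each of the 17 symbols of ~+~~~+~~+~~+~~~+~ gives the pieces ~+~ ~ ~+~ ~+~ ~+~ ~ ~+~ ~+~ ~ ~+~ ~+~ ~ ~+~ ~+~ ~+~ ~ ~+~, which concatenate to the answer.

~+~~~+~~+~~+~~~+~~+~~~+~~+~~~+~~+~~+~~~+~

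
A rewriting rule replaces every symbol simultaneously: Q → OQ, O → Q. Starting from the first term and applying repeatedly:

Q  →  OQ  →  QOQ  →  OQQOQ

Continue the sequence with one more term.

Expanding OQQOQ: O→Q, Q→OQ, Q→OQ, O→Q, Q→OQ. Concatenated: Q OQ OQ Q OQ.

QOQOQQOQ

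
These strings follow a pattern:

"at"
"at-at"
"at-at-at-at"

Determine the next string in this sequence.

Each string is two copies of the previous one joined by '-'.
One more doubling of at-at-at-at gives the answer.

at-at-at-at-at-at-at-at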